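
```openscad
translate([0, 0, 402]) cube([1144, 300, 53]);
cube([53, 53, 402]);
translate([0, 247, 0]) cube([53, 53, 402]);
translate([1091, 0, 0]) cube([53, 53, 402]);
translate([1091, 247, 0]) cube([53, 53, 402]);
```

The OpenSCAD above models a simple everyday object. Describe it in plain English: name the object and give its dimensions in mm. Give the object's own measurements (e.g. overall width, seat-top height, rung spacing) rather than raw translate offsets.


A bench: a 1144×300 mm seat slab, 53 mm thick, top at z = 455 mm, on four 53×53 mm square legs flush with the seat corners and standing on z = 0.


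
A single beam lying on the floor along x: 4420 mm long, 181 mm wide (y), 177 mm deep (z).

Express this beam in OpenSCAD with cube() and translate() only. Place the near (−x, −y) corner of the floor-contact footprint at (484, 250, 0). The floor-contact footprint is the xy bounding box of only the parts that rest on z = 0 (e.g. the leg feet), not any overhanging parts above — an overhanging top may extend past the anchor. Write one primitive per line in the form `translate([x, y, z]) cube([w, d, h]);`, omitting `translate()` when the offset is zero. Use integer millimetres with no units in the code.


translate([484, 250, 0]) cube([4420, 181, 177]);


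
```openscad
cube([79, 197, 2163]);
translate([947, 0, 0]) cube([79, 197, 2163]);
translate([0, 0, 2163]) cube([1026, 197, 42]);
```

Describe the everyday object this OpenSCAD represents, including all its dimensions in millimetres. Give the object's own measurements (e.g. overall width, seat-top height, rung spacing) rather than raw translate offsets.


A door frame. The clear opening is 868 mm wide and 2163 mm high. Two 79 mm wide jambs, 197 mm deep, stand either side of the opening from the floor to the top of the opening. A 42 mm thick head sits across the top of both jambs, spanning the full outside width of the frame.


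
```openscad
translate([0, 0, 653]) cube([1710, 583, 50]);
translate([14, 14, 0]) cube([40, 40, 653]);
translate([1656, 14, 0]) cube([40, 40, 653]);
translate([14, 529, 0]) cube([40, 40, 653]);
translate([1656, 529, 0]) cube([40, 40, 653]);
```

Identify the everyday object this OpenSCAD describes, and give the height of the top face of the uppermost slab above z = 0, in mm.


A table. The table height is 703 mm.

A 1710×583×50 slab sits at z = 653 on four 40 mm square posts — a table. The top surface is at 653 + 50 = 703 mm.


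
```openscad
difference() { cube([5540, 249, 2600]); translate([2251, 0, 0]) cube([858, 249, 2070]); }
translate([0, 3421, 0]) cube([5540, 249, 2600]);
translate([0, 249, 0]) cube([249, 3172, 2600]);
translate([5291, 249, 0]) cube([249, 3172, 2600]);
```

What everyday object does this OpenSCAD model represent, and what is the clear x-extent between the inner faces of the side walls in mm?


A single room. The interior width is 5042 mm.

Four walls enclosing a rectangle with a door in the front wall — a room. Outside width 5540 minus two 249 mm walls gives 5042 mm.


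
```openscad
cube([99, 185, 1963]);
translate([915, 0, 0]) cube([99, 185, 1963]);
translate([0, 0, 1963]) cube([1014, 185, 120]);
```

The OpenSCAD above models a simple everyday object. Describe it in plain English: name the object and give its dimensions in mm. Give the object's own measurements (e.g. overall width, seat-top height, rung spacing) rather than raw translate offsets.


A door frame. The clear opening is 816 mm wide and 1963 mm high. Two 99 mm wide jambs, 185 mm deep, stand either side of the opening from the floor to the top of the opening. A 120 mm thick head sits across the top of both jambs, spanning the full outside width of the frame.


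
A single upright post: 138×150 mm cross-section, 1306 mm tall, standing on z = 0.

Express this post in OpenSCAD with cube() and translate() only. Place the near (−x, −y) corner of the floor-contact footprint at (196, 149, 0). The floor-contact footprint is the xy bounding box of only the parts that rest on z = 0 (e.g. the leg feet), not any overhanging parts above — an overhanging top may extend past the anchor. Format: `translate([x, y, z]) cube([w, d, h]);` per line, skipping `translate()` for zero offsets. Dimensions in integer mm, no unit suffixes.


translate([196, 149, 0]) cube([138, 150, 1306]);


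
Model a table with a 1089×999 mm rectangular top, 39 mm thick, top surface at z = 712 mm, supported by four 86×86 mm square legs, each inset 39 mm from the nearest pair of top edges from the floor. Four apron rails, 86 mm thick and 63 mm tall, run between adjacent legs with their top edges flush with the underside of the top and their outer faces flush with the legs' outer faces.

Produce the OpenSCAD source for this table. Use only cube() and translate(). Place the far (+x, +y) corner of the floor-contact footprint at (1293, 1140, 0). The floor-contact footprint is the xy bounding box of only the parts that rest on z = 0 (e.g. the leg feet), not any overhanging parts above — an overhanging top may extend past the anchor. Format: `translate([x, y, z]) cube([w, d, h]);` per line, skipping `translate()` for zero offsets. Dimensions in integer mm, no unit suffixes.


// leg_h = 712 - 39 = 673
// apron z = 673 - 63 = 610
translate([243, 180, 673]) cube([1089, 999, 39]);
translate([282, 219, 0]) cube([86, 86, 673]);
translate([1207, 219, 0]) cube([86, 86, 673]);
translate([282, 1054, 0]) cube([86, 86, 673]);
translate([1207, 1054, 0]) cube([86, 86, 673]);
translate([368, 219, 610]) cube([839, 86, 63]);
translate([368, 1054, 610]) cube([839, 86, 63]);
translate([282, 305, 610]) cube([86, 749, 63]);
translate([1207, 305, 610]) cube([86, 749, 63]);


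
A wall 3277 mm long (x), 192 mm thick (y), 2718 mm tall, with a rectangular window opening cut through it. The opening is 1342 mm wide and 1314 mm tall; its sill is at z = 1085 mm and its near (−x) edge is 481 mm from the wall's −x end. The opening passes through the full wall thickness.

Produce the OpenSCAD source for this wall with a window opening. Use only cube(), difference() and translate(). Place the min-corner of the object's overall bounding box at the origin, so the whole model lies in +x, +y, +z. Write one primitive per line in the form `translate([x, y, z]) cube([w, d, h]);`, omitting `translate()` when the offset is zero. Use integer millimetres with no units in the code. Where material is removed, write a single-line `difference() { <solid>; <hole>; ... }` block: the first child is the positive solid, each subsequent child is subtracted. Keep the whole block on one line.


difference() { cube([3277, 192, 2718]); translate([481, 0, 1085]) cube([1342, 192, 1314]); }


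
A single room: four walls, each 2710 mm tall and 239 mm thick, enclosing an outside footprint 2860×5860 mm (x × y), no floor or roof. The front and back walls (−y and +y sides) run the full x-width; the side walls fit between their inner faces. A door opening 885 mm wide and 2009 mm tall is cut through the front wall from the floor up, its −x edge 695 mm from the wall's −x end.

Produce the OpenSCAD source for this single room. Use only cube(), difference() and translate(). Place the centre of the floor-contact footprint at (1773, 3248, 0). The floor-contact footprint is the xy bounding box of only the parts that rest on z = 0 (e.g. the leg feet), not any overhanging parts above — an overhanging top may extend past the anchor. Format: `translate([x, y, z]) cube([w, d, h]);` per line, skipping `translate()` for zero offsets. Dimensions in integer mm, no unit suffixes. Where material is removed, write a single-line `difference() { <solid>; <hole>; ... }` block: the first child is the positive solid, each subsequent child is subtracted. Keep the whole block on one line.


difference() { translate([343, 318, 0]) cube([2860, 239, 2710]); translate([1038, 318, 0]) cube([885, 239, 2009]); }
translate([343, 5939, 0]) cube([2860, 239, 2710]);
translate([343, 557, 0]) cube([239, 5382, 2710]);
translate([2964, 557, 0]) cube([239, 5382, 2710]);


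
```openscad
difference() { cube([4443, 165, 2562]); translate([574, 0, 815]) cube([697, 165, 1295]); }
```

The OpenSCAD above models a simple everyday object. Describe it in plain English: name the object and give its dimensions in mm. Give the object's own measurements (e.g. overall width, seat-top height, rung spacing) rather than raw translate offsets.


A wall 4443 mm long (x), 165 mm thick (y), 2562 mm tall, with a rectangular window opening cut through it. The opening is 697 mm wide and 1295 mm tall; its sill is at z = 815 mm and its near (−x) edge is 574 mm from the wall's −x end. The opening passes through the full wall thickness.


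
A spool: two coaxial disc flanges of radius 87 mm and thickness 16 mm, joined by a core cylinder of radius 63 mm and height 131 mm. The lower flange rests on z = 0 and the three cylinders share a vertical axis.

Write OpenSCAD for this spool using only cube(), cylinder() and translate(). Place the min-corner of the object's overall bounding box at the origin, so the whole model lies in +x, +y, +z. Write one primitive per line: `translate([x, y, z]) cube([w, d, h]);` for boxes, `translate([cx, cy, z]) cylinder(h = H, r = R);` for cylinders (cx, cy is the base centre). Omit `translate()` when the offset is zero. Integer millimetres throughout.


translate([87, 87, 0]) cylinder(h = 16, r = 87);
translate([87, 87, 16]) cylinder(h = 131, r = 63);
translate([87, 87, 147]) cylinder(h = 16, r = 87);


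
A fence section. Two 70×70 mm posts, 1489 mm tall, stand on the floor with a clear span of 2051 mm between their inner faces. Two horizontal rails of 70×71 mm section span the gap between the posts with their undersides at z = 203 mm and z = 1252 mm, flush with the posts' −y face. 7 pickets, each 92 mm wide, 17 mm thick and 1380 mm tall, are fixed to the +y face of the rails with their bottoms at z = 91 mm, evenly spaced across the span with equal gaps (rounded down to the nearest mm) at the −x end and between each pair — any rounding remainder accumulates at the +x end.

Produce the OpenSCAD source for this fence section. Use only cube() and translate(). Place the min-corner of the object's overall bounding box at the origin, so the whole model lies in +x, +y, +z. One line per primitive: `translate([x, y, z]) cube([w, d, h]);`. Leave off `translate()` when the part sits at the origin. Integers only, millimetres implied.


cube([70, 70, 1489]);
translate([2121, 0, 0]) cube([70, 70, 1489]);
translate([70, 0, 203]) cube([2051, 70, 71]);
translate([70, 0, 1252]) cube([2051, 70, 71]);
translate([245, 70, 91]) cube([92, 17, 1380]);
translate([512, 70, 91]) cube([92, 17, 1380]);
translate([779, 70, 91]) cube([92, 17, 1380]);
translate([1046, 70, 91]) cube([92, 17, 1380]);
translate([1313, 70, 91]) cube([92, 17, 1380]);
translate([1580, 70, 91]) cube([92, 17, 1380]);
translate([1847, 70, 91]) cube([92, 17, 1380]);


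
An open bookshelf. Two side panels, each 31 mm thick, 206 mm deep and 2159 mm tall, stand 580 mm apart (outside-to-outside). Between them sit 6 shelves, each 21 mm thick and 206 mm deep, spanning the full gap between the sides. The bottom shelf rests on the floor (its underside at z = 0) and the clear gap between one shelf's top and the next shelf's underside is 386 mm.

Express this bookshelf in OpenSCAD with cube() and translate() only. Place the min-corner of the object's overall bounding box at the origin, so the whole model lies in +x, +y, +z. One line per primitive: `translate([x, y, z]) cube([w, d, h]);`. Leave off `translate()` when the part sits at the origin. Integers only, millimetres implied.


cube([31, 206, 2159]);
translate([549, 0, 0]) cube([31, 206, 2159]);
translate([31, 0, 0]) cube([518, 206, 21]);
translate([31, 0, 407]) cube([518, 206, 21]);
translate([31, 0, 814]) cube([518, 206, 21]);
translate([31, 0, 1221]) cube([518, 206, 21]);
translate([31, 0, 1628]) cube([518, 206, 21]);
translate([31, 0, 2035]) cube([518, 206, 21]);


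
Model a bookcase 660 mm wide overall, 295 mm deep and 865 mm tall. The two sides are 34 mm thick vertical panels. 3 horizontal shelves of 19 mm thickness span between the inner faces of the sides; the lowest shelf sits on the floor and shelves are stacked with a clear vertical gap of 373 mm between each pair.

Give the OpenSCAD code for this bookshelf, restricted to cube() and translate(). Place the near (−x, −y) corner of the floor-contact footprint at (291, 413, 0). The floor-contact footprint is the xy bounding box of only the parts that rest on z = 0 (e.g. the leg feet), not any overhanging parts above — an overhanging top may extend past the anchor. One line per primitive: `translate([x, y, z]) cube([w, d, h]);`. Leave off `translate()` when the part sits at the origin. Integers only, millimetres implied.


translate([291, 413, 0]) cube([34, 295, 865]);
translate([917, 413, 0]) cube([34, 295, 865]);
translate([325, 413, 0]) cube([592, 295, 19]);
translate([325, 413, 392]) cube([592, 295, 19]);
translate([325, 413, 784]) cube([592, 295, 19]);


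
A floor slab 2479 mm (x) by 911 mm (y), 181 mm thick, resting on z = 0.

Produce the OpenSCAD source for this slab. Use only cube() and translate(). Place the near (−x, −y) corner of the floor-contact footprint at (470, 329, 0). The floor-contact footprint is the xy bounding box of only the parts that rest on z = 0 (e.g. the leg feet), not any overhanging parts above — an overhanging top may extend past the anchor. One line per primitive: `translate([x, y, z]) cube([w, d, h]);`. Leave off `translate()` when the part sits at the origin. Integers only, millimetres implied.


translate([470, 329, 0]) cube([2479, 911, 181]);


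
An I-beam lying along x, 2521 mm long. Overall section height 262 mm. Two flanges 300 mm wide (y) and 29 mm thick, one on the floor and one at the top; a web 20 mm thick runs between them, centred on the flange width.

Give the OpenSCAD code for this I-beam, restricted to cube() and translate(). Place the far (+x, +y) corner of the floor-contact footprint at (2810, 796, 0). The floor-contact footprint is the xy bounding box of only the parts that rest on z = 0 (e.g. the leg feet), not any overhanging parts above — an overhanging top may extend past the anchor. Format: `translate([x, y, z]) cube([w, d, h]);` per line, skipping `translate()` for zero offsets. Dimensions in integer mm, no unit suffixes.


translate([289, 496, 0]) cube([2521, 300, 29]);
translate([289, 636, 29]) cube([2521, 20, 204]);
translate([289, 496, 233]) cube([2521, 300, 29]);


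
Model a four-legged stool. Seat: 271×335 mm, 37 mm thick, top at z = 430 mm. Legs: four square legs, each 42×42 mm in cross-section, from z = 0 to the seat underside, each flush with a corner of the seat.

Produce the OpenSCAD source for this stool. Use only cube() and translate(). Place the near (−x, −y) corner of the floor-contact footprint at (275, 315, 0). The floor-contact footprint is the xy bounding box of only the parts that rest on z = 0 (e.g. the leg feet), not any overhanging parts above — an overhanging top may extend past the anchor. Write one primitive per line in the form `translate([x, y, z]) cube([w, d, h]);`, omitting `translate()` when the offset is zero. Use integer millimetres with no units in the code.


translate([275, 315, 393]) cube([271, 335, 37]);
translate([275, 315, 0]) cube([42, 42, 393]);
translate([504, 315, 0]) cube([42, 42, 393]);
translate([275, 608, 0]) cube([42, 42, 393]);
translate([504, 608, 0]) cube([42, 42, 393]);


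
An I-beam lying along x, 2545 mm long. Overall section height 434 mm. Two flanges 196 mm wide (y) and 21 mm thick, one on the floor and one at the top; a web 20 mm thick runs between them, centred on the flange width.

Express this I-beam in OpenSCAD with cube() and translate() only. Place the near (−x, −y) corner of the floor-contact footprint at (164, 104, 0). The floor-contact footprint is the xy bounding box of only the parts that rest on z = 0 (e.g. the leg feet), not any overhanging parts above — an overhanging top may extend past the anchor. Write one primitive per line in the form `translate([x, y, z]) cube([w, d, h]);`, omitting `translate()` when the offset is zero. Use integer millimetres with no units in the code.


translate([164, 104, 0]) cube([2545, 196, 21]);
translate([164, 192, 21]) cube([2545, 20, 392]);
translate([164, 104, 413]) cube([2545, 196, 21]);


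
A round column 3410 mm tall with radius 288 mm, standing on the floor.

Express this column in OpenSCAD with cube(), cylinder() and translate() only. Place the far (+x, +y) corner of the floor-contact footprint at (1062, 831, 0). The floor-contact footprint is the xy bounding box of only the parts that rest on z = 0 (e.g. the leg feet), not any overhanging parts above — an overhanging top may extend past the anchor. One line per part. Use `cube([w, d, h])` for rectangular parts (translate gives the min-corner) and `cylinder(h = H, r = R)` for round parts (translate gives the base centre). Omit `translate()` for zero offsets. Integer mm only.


translate([774, 543, 0]) cylinder(h = 3410, r = 288);


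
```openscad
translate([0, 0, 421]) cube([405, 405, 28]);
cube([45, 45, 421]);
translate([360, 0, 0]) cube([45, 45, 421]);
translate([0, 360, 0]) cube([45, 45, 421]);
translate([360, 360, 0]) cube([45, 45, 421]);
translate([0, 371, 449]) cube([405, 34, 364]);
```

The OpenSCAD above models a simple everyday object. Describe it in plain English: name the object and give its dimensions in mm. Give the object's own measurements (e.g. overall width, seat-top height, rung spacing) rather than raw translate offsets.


A chair. The seat is a 405×405×28 mm slab with its top at z = 449 mm, on four 45×45 mm corner legs (flush with the seat edges, standing on z = 0). A flat backrest 34 mm thick, 364 mm tall, spans the full seat width and rises from the seat top along its +y edge, rear face flush with the rear of the seat.


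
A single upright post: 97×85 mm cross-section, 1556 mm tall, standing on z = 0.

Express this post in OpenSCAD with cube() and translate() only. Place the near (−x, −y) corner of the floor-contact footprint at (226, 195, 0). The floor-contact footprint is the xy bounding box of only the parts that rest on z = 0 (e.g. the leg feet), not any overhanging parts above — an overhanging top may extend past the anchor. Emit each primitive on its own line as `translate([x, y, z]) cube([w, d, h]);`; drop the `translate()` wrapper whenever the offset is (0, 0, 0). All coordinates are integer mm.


translate([226, 195, 0]) cube([97, 85, 1556]);


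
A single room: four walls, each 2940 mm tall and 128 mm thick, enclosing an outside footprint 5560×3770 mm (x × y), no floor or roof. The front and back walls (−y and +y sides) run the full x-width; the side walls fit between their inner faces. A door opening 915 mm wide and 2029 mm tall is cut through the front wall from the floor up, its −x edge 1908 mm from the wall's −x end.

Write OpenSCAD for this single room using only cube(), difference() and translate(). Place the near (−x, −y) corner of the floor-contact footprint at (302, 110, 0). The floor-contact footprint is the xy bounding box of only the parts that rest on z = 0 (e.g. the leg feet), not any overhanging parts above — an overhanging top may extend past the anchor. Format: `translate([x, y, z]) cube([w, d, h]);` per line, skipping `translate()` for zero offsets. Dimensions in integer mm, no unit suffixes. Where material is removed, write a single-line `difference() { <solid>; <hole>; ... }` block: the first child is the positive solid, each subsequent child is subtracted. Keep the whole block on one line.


difference() { translate([302, 110, 0]) cube([5560, 128, 2940]); translate([2210, 110, 0]) cube([915, 128, 2029]); }
translate([302, 3752, 0]) cube([5560, 128, 2940]);
translate([302, 238, 0]) cube([128, 3514, 2940]);
translate([5734, 238, 0]) cube([128, 3514, 2940]);


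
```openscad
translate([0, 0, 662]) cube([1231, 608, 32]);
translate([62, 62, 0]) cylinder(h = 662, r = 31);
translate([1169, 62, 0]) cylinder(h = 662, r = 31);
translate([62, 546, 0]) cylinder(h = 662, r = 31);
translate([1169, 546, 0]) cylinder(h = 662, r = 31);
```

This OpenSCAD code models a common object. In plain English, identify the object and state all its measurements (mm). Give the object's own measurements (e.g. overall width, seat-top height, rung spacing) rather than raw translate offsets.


A rectangular dining table. The top is 1231×608×32 mm with its upper surface at z = 694 mm. It stands on four round legs of 62 mm diameter, each leg's bounding box inset 31 mm from the nearest pair of top edges, running from the floor to the underside of the top.


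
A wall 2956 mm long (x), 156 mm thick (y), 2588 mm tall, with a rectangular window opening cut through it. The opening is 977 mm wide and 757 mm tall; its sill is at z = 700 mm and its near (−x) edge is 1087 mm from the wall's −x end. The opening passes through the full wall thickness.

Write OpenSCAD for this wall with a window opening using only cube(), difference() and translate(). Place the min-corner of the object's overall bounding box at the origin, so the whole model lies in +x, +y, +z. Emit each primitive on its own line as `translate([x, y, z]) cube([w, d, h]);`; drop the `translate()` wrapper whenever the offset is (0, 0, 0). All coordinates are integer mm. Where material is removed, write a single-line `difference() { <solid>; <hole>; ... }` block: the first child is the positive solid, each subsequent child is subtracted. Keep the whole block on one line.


difference() { cube([2956, 156, 2588]); translate([1087, 0, 700]) cube([977, 156, 757]); }


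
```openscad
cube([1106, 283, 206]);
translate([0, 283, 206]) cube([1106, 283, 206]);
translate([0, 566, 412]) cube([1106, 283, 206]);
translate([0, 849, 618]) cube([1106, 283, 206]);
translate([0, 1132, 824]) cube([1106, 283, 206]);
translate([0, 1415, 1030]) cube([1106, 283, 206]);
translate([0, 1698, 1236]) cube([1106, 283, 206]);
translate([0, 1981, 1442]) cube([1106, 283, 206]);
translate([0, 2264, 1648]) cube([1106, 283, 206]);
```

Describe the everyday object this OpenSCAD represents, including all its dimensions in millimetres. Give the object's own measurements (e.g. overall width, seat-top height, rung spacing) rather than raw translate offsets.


A straight staircase of 9 solid steps. Each step is 1106 mm wide (x), 283 mm deep (y, the going) and 206 mm tall (the rise). The first step rests on the floor; each subsequent step sits one going further in +y and one rise higher in +z, directly behind and above the previous step with no overlap.


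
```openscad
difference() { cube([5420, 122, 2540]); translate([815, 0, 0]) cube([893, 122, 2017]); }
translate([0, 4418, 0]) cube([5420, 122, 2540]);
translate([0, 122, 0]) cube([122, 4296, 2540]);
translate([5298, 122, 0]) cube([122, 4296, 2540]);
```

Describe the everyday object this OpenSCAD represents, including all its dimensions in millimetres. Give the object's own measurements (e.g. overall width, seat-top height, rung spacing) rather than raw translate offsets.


A single room: four walls, each 2540 mm tall and 122 mm thick, enclosing an outside footprint 5420×4540 mm (x × y), no floor or roof. The front and back walls (−y and +y sides) run the full x-width; the side walls fit between their inner faces. A door opening 893 mm wide and 2017 mm tall is cut through the front wall from the floor up, its −x edge 815 mm from the wall's −x end.


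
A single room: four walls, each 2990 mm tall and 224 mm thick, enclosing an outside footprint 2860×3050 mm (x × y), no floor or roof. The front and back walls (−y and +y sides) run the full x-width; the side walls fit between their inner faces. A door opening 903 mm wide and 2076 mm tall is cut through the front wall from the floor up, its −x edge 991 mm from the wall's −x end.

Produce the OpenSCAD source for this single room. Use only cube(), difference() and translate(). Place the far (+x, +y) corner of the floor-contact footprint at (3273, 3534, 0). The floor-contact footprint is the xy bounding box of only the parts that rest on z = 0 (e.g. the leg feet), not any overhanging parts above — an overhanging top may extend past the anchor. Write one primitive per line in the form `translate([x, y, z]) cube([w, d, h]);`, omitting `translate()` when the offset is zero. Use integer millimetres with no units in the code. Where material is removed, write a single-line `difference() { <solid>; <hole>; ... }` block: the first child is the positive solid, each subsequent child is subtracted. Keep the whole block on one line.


difference() { translate([413, 484, 0]) cube([2860, 224, 2990]); translate([1404, 484, 0]) cube([903, 224, 2076]); }
translate([413, 3310, 0]) cube([2860, 224, 2990]);
translate([413, 708, 0]) cube([224, 2602, 2990]);
translate([3049, 708, 0]) cube([224, 2602, 2990]);


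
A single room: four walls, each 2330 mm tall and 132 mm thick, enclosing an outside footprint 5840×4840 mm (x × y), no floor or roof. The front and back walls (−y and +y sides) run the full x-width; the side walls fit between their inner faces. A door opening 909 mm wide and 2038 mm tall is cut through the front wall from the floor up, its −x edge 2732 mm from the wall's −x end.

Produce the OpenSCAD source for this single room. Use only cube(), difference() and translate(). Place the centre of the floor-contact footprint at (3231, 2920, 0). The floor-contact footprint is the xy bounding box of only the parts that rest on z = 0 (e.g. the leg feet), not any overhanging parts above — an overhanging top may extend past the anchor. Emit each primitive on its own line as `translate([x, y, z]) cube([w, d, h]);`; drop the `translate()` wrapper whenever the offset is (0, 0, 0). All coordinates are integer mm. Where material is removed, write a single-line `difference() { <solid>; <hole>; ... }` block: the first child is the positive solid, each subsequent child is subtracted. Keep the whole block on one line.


difference() { translate([311, 500, 0]) cube([5840, 132, 2330]); translate([3043, 500, 0]) cube([909, 132, 2038]); }
translate([311, 5208, 0]) cube([5840, 132, 2330]);
translate([311, 632, 0]) cube([132, 4576, 2330]);
translate([6019, 632, 0]) cube([132, 4576, 2330]);


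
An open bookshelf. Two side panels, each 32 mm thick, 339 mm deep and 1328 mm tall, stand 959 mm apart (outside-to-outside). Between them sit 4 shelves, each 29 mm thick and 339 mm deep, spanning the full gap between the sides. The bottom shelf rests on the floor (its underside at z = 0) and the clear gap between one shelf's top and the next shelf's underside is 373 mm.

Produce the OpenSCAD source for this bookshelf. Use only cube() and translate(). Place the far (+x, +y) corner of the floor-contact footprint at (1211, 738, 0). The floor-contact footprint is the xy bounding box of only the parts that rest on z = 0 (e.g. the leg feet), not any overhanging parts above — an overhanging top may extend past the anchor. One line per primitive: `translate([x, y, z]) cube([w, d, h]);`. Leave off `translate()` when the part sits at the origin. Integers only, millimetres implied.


translate([252, 399, 0]) cube([32, 339, 1328]);
translate([1179, 399, 0]) cube([32, 339, 1328]);
translate([284, 399, 0]) cube([895, 339, 29]);
translate([284, 399, 402]) cube([895, 339, 29]);
translate([284, 399, 804]) cube([895, 339, 29]);
translate([284, 399, 1206]) cube([895, 339, 29]);


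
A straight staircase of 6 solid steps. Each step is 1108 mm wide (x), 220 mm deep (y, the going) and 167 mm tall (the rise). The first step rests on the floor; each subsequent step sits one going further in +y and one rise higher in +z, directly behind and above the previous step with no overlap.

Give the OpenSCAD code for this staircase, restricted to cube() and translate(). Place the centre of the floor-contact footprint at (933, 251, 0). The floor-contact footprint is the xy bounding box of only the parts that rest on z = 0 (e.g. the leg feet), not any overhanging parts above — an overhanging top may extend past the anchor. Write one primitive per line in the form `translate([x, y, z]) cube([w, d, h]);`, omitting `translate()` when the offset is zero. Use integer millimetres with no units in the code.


translate([379, 141, 0]) cube([1108, 220, 167]);
translate([379, 361, 167]) cube([1108, 220, 167]);
translate([379, 581, 334]) cube([1108, 220, 167]);
translate([379, 801, 501]) cube([1108, 220, 167]);
translate([379, 1021, 668]) cube([1108, 220, 167]);
translate([379, 1241, 835]) cube([1108, 220, 167]);


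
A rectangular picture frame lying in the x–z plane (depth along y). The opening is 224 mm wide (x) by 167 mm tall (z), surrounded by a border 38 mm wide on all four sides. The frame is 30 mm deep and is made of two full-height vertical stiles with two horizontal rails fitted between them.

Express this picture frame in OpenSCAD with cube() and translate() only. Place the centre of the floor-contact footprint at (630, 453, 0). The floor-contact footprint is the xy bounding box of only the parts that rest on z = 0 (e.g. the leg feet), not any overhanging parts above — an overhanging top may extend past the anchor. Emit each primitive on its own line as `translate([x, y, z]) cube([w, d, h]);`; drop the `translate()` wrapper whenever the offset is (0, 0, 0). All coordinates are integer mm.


translate([480, 438, 0]) cube([38, 30, 243]);
translate([742, 438, 0]) cube([38, 30, 243]);
translate([518, 438, 0]) cube([224, 30, 38]);
translate([518, 438, 205]) cube([224, 30, 38]);


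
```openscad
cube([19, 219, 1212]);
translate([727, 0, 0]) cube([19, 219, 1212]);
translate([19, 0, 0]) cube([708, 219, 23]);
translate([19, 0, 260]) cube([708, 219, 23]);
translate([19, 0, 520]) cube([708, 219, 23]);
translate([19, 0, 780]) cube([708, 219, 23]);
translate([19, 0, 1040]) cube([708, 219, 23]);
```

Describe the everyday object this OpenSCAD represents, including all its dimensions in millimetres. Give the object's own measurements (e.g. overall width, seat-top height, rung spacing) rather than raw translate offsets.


An open bookshelf. Two side panels, each 19 mm thick, 219 mm deep and 1212 mm tall, stand 746 mm apart (outside-to-outside). Between them sit 5 shelves, each 23 mm thick and 219 mm deep, spanning the full gap between the sides. The bottom shelf rests on the floor (its underside at z = 0) and the clear gap between one shelf's top and the next shelf's underside is 237 mm.


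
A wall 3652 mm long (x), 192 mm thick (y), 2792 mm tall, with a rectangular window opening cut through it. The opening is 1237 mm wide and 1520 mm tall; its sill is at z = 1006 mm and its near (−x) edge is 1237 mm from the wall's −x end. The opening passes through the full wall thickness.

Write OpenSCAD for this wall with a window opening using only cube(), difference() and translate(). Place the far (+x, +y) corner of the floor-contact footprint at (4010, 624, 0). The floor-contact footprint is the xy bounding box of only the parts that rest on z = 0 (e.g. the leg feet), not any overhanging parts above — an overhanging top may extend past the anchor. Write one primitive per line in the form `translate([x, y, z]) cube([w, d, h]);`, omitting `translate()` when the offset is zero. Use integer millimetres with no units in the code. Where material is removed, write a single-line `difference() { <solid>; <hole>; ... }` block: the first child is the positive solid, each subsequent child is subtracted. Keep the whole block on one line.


difference() { translate([358, 432, 0]) cube([3652, 192, 2792]); translate([1595, 432, 1006]) cube([1237, 192, 1520]); }


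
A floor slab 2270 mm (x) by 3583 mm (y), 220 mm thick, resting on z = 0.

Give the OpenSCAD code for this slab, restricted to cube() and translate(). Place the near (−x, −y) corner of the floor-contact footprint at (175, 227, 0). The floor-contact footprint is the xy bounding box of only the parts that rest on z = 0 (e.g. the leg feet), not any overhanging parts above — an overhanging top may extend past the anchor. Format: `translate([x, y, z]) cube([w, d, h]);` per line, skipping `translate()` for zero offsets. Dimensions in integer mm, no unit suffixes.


translate([175, 227, 0]) cube([2270, 3583, 220]);


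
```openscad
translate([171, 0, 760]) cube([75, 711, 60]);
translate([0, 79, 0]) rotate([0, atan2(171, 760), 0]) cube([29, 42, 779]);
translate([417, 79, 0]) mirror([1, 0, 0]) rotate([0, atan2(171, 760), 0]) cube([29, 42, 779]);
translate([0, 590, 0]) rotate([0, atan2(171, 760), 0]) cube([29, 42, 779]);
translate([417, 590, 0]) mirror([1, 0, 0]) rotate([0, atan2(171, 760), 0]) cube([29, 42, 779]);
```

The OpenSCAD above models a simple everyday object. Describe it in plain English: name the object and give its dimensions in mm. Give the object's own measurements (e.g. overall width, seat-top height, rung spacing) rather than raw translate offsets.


A sawhorse. A 75×711×60 mm beam (x, y, z) sits on two A-frame leg pairs. Each pair is two raked legs of 29×42 mm section (42 mm along y) splaying symmetrically in x. Each leg rises 760 mm vertically over 171 mm of horizontal reach and is 779 mm long along its own axis. Every leg's outer bottom edge rests on the floor and its outer top edge meets a bottom edge of the beam — the left legs (tilting toward +x) meet the beam's −x bottom edge, the right legs (their mirror images, tilting toward −x) meet its +x bottom edge — so the leg tops tuck under the beam, the beam's underside is 760 mm above the floor, and the feet are 417 mm apart outside-to-outside with the beam centred between them. The two leg pairs are set in 79 mm from either end of the beam.


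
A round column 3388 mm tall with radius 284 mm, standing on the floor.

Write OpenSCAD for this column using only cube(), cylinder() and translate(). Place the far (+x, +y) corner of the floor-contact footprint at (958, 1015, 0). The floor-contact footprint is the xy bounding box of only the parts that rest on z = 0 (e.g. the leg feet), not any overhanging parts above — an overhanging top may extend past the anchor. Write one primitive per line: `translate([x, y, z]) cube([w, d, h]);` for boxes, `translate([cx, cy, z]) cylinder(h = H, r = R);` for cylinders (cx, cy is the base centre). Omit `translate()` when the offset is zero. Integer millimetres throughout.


translate([674, 731, 0]) cylinder(h = 3388, r = 284);


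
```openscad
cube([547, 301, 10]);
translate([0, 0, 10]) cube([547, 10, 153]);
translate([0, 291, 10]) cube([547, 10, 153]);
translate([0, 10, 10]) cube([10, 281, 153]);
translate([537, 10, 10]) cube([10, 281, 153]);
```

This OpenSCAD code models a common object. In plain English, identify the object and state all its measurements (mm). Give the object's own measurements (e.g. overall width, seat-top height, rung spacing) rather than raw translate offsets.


An open-topped rectangular box: outside dimensions 547×301×163 mm, with a uniform wall and base thickness of 10 mm. The base is a full 547×301 slab on the floor; four walls sit on top of the base. The front and back walls (the −y and +y sides) span the full width; the two side walls fit between them.


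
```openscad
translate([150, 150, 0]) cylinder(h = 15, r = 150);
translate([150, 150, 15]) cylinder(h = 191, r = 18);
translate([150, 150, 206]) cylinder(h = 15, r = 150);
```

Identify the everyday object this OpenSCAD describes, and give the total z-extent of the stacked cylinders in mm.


A spool. The overall height is 221 mm.

Three coaxial cylinders, large–small–large — a spool. Two 15 mm flanges and a 191 mm core give 15 + 191 + 15 = 221 mm.


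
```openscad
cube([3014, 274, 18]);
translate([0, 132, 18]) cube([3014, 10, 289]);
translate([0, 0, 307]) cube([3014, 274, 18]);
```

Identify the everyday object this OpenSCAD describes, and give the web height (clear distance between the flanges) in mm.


An I-beam. The web height is 289 mm.

Two wide flanges with a thin centred web — an I-beam. Overall 325 mm minus two 18 mm flanges gives a web of 325 − 2·18 = 289 mm.


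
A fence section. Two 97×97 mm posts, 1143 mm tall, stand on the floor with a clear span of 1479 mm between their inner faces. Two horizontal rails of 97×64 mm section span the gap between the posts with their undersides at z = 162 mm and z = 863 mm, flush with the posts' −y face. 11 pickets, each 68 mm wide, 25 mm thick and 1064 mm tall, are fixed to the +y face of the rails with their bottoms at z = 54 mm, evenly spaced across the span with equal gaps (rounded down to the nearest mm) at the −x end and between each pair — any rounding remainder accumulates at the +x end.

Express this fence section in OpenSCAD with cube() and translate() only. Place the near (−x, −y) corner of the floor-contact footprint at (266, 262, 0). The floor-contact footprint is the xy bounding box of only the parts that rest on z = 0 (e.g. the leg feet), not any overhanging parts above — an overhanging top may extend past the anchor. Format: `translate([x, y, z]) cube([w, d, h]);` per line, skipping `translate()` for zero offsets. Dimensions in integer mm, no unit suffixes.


translate([266, 262, 0]) cube([97, 97, 1143]);
translate([1842, 262, 0]) cube([97, 97, 1143]);
translate([363, 262, 162]) cube([1479, 97, 64]);
translate([363, 262, 863]) cube([1479, 97, 64]);
translate([423, 359, 54]) cube([68, 25, 1064]);
translate([551, 359, 54]) cube([68, 25, 1064]);
translate([679, 359, 54]) cube([68, 25, 1064]);
translate([807, 359, 54]) cube([68, 25, 1064]);
translate([935, 359, 54]) cube([68, 25, 1064]);
translate([1063, 359, 54]) cube([68, 25, 1064]);
translate([1191, 359, 54]) cube([68, 25, 1064]);
translate([1319, 359, 54]) cube([68, 25, 1064]);
translate([1447, 359, 54]) cube([68, 25, 1064]);
translate([1575, 359, 54]) cube([68, 25, 1064]);
translate([1703, 359, 54]) cube([68, 25, 1064]);


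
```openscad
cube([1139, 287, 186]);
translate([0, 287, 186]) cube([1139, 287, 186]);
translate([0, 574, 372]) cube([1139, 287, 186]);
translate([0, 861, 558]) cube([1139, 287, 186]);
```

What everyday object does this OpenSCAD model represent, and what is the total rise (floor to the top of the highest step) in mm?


A staircase. The total rise is 744 mm.

4 identical blocks, each offset up and back from the previous — a staircase. Each step is 186 mm tall and there are 4 of them, so the total rise is 4 × 186 = 744 mm.


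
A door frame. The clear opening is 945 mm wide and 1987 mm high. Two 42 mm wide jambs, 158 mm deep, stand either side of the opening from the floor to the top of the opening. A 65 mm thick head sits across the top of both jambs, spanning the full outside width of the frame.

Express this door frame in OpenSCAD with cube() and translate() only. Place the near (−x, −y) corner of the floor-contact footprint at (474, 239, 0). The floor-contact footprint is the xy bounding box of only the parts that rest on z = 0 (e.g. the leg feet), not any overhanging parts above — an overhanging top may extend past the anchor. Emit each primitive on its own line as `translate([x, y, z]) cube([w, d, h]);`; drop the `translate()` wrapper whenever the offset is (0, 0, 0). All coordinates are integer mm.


translate([474, 239, 0]) cube([42, 158, 1987]);
translate([1461, 239, 0]) cube([42, 158, 1987]);
translate([474, 239, 1987]) cube([1029, 158, 65]);


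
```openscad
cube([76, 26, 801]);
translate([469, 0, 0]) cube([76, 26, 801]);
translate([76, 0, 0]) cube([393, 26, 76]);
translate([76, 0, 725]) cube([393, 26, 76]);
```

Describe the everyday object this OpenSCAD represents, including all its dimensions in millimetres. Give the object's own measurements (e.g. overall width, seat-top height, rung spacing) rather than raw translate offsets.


A rectangular picture frame lying in the x–z plane (depth along y). The opening is 393 mm wide (x) by 649 mm tall (z), surrounded by a border 76 mm wide on all four sides. The frame is 26 mm deep and is made of two full-height vertical stiles with two horizontal rails fitted between them.


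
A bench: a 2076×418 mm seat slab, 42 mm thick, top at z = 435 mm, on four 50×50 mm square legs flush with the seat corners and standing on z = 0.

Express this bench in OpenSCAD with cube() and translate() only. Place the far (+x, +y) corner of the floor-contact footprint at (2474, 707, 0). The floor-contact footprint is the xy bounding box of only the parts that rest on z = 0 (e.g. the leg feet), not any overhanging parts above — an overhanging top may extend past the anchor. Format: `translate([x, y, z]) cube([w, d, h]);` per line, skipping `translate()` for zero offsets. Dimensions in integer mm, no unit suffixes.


translate([398, 289, 393]) cube([2076, 418, 42]);
translate([398, 289, 0]) cube([50, 50, 393]);
translate([398, 657, 0]) cube([50, 50, 393]);
translate([2424, 289, 0]) cube([50, 50, 393]);
translate([2424, 657, 0]) cube([50, 50, 393]);
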